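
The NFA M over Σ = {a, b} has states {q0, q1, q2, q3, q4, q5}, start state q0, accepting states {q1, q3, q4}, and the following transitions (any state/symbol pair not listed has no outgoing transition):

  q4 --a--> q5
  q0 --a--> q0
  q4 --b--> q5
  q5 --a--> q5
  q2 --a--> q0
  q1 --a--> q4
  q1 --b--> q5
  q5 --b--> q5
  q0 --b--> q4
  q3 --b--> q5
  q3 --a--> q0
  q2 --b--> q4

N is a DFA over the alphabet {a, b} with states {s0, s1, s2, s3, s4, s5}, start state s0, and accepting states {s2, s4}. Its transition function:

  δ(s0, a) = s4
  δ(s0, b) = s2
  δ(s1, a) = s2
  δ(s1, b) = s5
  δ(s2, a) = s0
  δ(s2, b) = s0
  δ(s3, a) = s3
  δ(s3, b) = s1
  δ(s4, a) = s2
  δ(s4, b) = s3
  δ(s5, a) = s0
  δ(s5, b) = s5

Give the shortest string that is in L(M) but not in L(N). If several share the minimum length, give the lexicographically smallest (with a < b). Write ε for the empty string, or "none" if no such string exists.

The string ab is accepted by M but not by N.
No shorter string lies in the difference, and ab is the lexicographically first length-2 string in L(M) \ L(N).

ab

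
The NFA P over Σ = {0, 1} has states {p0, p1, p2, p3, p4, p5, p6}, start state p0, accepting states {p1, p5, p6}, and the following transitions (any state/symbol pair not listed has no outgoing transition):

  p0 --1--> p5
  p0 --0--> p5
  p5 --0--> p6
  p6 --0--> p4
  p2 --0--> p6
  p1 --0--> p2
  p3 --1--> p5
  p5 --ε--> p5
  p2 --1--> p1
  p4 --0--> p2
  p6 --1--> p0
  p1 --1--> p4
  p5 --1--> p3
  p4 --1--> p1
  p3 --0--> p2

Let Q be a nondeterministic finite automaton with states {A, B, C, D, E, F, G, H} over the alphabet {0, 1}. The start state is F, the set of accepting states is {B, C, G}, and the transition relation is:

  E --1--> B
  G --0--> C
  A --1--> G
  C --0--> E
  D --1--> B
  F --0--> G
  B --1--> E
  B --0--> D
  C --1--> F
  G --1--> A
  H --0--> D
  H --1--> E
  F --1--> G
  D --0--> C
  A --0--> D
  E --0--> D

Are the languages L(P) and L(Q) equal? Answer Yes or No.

Yes

Exploring the product automaton P × Q from the start pair (p0, F), following both machines on each input symbol, reaches 7 state pairs: (p0, F), (p5, G), (p6, C), (p3, A), (p4, E), (p2, D), (p1, B).
P accepts in {p1, p5, p6} and Q accepts in {B, C, G}. In every reachable pair the two components are either both accepting — (p5, G), (p6, C), (p1, B) — or both non-accepting, so no string is accepted by exactly one of the machines: L(P) \ L(Q) and L(Q) \ L(P) are both empty.
Hence every string is accepted by P iff it is accepted by Q, and the two languages coincide.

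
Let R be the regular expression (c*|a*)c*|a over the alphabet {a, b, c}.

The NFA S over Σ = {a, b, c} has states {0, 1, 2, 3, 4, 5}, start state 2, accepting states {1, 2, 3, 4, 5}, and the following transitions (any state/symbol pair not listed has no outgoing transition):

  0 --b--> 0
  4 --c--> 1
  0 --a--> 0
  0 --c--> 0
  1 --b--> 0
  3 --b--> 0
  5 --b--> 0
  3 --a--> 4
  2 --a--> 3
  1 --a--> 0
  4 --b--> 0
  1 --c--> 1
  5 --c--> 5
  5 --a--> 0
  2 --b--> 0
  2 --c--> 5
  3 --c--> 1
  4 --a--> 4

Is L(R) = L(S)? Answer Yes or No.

Yes

Converting the expression R to a DFA (subset construction, then merging equivalent states) gives the minimal DFA with states {r0, r1, r2}, start state r0, accepting states {r0, r2} and transitions r0: a→r0, b→r1, c→r2; r1: a→r1, b→r1, c→r1; r2: a→r1, b→r1, c→r2.
Exploring the product automaton R × S from the start pair (r0, 2), following both machines on each input symbol, reaches 6 state pairs: (r0, 2), (r0, 3), (r1, 0), (r2, 5), (r0, 4), (r2, 1).
R accepts in {r0, r2} and S accepts in {1, 2, 3, 4, 5}. In every reachable pair the two components are either both accepting — (r0, 2), (r0, 3), (r2, 5), (r0, 4), (r2, 1) — or both non-accepting, so no string is accepted by exactly one of the machines: L(R) \ L(S) and L(S) \ L(R) are both empty.
Hence every string is accepted by R iff it is accepted by S, and the two languages coincide.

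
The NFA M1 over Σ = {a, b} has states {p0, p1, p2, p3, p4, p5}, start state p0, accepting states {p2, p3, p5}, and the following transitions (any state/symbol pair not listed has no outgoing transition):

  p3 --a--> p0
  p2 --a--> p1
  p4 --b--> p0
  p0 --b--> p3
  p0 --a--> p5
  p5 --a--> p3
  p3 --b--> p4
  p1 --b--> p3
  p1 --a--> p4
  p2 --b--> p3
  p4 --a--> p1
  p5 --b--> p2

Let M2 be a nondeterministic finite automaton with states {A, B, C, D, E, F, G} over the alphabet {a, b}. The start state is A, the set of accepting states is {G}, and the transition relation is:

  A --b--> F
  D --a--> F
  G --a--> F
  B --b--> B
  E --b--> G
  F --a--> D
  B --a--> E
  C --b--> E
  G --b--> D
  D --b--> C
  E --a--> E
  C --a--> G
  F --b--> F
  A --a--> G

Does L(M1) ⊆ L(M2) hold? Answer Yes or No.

The string b is in L(M1) but not in L(M2).
So L(M1) ⊄ L(M2).

No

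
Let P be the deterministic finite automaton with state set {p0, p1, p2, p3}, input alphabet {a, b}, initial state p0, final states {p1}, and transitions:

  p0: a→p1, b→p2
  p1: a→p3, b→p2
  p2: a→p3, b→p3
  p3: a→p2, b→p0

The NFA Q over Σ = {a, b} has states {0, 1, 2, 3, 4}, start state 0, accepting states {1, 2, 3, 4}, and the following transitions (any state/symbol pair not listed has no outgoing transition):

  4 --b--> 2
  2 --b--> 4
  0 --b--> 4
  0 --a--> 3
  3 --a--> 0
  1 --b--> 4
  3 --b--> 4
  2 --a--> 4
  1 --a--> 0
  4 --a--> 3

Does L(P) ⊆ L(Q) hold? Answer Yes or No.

Exploring the product automaton P × Q from the start pair (p0, 0), following both machines on each input symbol, reaches 13 state pairs: (p0, 0), (p1, 3), (p2, 4), (p3, 0), (p3, 3), (p3, 2), (p2, 3), (p0, 4), (p2, 0), (p3, 4), (p2, 2), (p0, 2), (p1, 4).
P accepts in {p1} and Q accepts in {1, 2, 3, 4}. The reachable pairs whose P-component is accepting are (p1, 3), (p1, 4); in each of them the Q-component is accepting too, so the product for L(P) \ L(Q) (P-component accepting, Q-component rejecting) has no reachable accepting pair and the difference is empty.
Hence every string in L(P) is also in L(Q).

Yes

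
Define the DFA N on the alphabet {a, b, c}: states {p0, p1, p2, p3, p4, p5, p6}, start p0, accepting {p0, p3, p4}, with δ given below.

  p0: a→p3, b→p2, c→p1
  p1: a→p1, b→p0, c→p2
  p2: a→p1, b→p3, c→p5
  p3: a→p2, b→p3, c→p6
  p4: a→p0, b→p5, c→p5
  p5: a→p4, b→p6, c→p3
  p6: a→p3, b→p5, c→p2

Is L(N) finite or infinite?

State p0 is reachable from the start and can reach an accepting state, and it lies on the cycle p0 → p1 → p0.
Traversing that cycle any number of times yields accepted strings of unbounded length, so the language is infinite.

infinite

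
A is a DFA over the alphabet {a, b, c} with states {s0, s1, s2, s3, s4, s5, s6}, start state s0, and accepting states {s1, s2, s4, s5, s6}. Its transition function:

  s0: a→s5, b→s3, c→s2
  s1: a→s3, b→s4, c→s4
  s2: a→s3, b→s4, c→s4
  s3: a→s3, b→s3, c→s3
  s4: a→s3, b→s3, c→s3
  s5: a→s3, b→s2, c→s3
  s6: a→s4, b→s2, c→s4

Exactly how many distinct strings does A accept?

The useful subgraph on states {s0, s2, s4, s5} is acyclic, so L(A) is finite; the longest accepting path visits 4 useful states, giving maximum string length 3.
Counting accepting paths from s0 by length: 2 of length 1, 3 of length 2, 2 of length 3. Total 7.

7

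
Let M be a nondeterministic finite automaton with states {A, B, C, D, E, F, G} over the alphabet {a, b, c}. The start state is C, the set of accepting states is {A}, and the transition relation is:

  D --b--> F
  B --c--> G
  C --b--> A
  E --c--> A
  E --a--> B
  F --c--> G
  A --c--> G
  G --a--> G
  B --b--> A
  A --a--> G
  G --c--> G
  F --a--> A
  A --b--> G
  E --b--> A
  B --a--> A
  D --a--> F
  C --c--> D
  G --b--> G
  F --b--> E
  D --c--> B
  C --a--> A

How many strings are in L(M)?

The useful subgraph on states {A, B, C, D, E, F} is acyclic, so L(M) is finite; the longest accepting path visits 6 useful states, giving maximum string length 5.
Counting accepting paths from C by length: 2 of length 1, 4 of length 3, 4 of length 4, 4 of length 5. Total 14.

14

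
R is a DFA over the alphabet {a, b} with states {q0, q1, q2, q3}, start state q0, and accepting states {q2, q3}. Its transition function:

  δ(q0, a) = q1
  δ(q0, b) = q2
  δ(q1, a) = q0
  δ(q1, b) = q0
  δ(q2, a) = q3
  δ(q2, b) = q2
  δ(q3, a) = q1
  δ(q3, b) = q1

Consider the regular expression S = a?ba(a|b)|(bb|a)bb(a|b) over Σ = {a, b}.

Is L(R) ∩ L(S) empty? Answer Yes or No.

No

The string abba is accepted by both R and S.
Hence L(R) ∩ L(S) ≠ ∅.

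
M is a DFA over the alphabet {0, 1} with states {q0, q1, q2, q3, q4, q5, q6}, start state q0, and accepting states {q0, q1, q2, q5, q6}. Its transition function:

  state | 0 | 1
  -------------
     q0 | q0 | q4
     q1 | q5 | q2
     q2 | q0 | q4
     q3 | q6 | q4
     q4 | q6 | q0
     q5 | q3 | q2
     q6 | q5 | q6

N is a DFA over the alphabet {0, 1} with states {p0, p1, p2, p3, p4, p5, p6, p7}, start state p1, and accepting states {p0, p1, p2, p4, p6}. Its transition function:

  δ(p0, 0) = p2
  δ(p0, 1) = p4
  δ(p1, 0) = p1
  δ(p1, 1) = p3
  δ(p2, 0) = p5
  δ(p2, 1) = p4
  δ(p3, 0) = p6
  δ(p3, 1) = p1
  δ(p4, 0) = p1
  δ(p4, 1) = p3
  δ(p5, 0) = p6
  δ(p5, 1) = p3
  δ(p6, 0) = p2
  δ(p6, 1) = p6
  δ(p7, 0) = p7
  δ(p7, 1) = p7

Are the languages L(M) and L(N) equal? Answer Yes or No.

Yes

Exploring the product automaton M × N from the start pair (q0, p1), following both machines on each input symbol, reaches 6 state pairs: (q0, p1), (q4, p3), (q6, p6), (q5, p2), (q3, p5), (q2, p4).
M accepts in {q0, q1, q2, q5, q6} and N accepts in {p0, p1, p2, p4, p6}. In every reachable pair the two components are either both accepting — (q0, p1), (q6, p6), (q5, p2), (q2, p4) — or both non-accepting, so no string is accepted by exactly one of the machines: L(M) \ L(N) and L(N) \ L(M) are both empty.
Hence every string is accepted by M iff it is accepted by N, and the two languages coincide.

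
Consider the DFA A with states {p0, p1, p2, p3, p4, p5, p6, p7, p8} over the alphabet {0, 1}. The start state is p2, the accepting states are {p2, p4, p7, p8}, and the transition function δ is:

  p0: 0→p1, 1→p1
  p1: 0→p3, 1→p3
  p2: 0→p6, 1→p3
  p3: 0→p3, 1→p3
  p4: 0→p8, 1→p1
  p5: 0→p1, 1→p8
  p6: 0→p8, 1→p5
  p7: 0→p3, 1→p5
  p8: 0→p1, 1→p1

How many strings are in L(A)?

3

The useful subgraph on states {p2, p5, p6, p8} is acyclic, so L(A) is finite; the longest accepting path visits 4 useful states, giving maximum string length 3.
Counting accepting paths from p2 by length: 1 of length 0, 1 of length 2, 1 of length 3. Total 3.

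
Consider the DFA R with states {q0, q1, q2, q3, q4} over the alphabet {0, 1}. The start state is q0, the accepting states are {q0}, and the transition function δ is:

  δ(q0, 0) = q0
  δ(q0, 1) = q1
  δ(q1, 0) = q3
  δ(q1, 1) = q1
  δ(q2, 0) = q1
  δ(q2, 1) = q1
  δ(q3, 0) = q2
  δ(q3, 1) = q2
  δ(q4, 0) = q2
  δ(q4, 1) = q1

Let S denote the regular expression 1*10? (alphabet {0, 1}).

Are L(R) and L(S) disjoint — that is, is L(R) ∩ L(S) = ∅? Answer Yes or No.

Yes

Converting the expression S to a DFA (subset construction, then merging equivalent states) gives the minimal DFA with states {s0, s1, s2, s3}, start state s0, accepting states {s2, s3} and transitions s0: 0→s1, 1→s2; s1: 0→s1, 1→s1; s2: 0→s3, 1→s2; s3: 0→s1, 1→s1.
Exploring the product automaton R × S from the start pair (q0, s0), following both machines on each input symbol, reaches 7 state pairs: (q0, s0), (q0, s1), (q1, s2), (q1, s1), (q3, s3), (q3, s1), (q2, s1).
R accepts in {q0} and S accepts in {s2, s3}; no reachable pair has both components accepting, so no string drives both machines to acceptance simultaneously and L(R) ∩ L(S) = ∅.
So no string is accepted by both, and the intersection is empty.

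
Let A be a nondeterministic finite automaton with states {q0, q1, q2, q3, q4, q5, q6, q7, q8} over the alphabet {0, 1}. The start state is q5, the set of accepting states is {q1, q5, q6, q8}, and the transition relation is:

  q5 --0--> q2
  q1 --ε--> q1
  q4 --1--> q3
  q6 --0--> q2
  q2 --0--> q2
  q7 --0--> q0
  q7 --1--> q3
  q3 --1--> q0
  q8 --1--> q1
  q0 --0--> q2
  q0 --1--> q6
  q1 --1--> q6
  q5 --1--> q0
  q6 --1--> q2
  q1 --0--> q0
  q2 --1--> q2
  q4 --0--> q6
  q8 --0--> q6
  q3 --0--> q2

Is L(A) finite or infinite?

finite

The useful states (reachable from q5 and able to reach an accepting state) are {q0, q5, q6}.
Restricted to these states the transition graph has no cycle, so every accepting path has bounded length and L is finite.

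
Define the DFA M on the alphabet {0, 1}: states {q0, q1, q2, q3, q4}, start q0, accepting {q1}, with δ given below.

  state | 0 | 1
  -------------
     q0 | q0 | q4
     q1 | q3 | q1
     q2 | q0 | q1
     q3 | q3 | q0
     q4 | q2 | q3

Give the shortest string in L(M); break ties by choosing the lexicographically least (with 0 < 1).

101

A breadth-first search from q0 reaches an accepting state first via the path q0 → q4 → q2 → q1 on input 101.
No string of length < 3 is accepted (BFS exhausts all shorter strings without reaching an accepting state), and 101 is the lexicographically least accepting string of length 3.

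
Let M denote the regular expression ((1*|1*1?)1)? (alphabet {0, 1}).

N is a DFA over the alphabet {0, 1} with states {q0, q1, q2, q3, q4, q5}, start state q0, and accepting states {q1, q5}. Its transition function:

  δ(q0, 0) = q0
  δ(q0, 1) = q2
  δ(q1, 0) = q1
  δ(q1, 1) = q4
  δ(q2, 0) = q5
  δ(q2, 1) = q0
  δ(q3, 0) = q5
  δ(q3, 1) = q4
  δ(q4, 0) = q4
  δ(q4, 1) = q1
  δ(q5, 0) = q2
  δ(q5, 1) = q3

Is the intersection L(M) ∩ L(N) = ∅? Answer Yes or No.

Converting the expression M to a DFA (subset construction, then merging equivalent states) gives the minimal DFA with states {m0, m1}, start state m0, accepting states {m0} and transitions m0: 0→m1, 1→m0; m1: 0→m1, 1→m1.
Exploring the product automaton M × N from the start pair (m0, q0), following both machines on each input symbol, reaches 8 state pairs: (m0, q0), (m1, q0), (m0, q2), (m1, q2), (m1, q5), (m1, q3), (m1, q4), (m1, q1).
M accepts in {m0} and N accepts in {q1, q5}; no reachable pair has both components accepting, so no string drives both machines to acceptance simultaneously and L(M) ∩ L(N) = ∅.
So no string is accepted by both, and the intersection is empty.

Yes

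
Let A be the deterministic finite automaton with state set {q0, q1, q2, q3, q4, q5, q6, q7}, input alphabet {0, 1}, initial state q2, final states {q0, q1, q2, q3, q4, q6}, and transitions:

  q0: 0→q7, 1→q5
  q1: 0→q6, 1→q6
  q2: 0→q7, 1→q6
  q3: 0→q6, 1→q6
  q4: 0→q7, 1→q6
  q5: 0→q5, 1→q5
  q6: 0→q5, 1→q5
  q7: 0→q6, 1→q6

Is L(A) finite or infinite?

The useful states (reachable from q2 and able to reach an accepting state) are {q2, q6, q7}.
Restricted to these states the transition graph has no cycle, so every accepting path has bounded length and L is finite.

finite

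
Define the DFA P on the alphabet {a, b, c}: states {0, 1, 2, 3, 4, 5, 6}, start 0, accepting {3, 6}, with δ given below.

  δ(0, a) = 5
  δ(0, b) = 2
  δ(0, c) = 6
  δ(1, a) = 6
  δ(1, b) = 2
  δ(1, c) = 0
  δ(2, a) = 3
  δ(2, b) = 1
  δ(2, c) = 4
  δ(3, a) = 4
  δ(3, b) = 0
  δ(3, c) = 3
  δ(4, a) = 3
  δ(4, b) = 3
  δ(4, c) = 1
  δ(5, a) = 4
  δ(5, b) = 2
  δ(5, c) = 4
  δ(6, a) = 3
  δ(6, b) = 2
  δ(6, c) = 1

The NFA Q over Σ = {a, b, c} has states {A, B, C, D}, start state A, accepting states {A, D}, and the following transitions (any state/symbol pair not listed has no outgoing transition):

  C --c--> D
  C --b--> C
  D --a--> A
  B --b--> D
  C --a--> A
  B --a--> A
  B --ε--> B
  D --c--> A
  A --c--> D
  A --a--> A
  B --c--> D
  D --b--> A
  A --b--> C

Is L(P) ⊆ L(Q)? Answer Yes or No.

No

The string aab is in L(P) but not in L(Q).
So L(P) ⊄ L(Q).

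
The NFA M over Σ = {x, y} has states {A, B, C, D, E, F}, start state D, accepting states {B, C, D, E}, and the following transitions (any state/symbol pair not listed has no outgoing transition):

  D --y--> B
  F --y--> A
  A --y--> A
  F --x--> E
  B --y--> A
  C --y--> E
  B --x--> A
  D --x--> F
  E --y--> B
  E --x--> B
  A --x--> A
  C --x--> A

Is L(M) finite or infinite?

The useful states (reachable from D and able to reach an accepting state) are {B, D, E, F}.
Restricted to these states the transition graph has no cycle, so every accepting path has bounded length and L is finite.

finite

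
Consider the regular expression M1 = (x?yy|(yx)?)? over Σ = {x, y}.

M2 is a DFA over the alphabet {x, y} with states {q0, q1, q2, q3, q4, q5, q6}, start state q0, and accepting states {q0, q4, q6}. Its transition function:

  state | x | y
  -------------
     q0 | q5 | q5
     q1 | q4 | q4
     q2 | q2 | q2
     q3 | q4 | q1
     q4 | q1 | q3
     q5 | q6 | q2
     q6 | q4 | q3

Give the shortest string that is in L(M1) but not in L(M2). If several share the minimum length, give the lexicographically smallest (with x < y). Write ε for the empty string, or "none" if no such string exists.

yy

The string yy is accepted by M1 but not by M2.
No shorter string lies in the difference, and yy is the lexicographically first length-2 string in L(M1) \ L(M2).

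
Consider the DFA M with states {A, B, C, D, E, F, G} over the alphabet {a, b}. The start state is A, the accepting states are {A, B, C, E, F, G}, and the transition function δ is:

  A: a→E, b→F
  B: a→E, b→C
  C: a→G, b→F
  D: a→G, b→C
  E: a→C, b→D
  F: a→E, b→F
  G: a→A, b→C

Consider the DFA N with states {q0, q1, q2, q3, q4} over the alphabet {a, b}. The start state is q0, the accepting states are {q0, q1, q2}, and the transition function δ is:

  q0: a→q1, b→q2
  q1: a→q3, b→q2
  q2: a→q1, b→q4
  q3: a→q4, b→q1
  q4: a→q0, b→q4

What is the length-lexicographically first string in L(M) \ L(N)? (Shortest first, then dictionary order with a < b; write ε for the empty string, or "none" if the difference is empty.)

aa

The string aa is accepted by M but not by N.
No shorter string lies in the difference, and aa is the lexicographically first length-2 string in L(M) \ L(N).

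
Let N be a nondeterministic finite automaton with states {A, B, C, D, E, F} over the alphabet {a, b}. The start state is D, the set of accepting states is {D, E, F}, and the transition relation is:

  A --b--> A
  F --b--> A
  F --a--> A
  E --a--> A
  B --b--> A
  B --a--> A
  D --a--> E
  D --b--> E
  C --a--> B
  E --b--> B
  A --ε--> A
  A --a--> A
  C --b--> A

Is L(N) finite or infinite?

The useful states (reachable from D and able to reach an accepting state) are {D, E}.
Restricted to these states the transition graph has no cycle, so every accepting path has bounded length and L is finite.

finite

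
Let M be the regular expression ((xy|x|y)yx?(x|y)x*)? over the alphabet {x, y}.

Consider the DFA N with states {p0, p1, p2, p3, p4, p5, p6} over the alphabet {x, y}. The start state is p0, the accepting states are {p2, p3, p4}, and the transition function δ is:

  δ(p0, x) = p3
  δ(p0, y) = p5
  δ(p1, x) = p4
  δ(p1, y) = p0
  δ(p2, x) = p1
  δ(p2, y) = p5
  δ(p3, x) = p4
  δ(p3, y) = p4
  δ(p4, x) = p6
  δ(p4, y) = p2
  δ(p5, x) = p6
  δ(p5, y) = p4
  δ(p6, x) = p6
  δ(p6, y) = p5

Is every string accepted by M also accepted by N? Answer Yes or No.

The empty string ε is in L(M) but not in L(N).
So L(M) ⊄ L(N).

No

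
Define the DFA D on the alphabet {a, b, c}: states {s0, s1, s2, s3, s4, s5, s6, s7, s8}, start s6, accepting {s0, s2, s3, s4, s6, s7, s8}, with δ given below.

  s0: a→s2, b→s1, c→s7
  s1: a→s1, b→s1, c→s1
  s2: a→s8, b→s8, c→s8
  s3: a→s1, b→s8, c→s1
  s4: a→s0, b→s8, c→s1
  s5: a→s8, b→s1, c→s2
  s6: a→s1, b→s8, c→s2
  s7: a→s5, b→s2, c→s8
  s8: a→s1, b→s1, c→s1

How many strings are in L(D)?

6

The useful subgraph on states {s2, s6, s8} is acyclic, so L(D) is finite; the longest accepting path visits 3 useful states, giving maximum string length 2.
Counting accepting paths from s6 by length: 1 of length 0, 2 of length 1, 3 of length 2. Total 6.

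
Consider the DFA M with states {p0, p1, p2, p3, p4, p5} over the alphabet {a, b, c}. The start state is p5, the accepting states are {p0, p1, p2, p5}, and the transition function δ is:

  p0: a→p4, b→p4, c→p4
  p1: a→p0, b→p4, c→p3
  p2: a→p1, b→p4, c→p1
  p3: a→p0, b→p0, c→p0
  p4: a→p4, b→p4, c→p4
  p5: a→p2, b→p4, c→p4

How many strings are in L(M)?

12

The useful subgraph on states {p0, p1, p2, p3, p5} is acyclic, so L(M) is finite; the longest accepting path visits 5 useful states, giving maximum string length 4.
Counting accepting paths from p5 by length: 1 of length 0, 1 of length 1, 2 of length 2, 2 of length 3, 6 of length 4. Total 12.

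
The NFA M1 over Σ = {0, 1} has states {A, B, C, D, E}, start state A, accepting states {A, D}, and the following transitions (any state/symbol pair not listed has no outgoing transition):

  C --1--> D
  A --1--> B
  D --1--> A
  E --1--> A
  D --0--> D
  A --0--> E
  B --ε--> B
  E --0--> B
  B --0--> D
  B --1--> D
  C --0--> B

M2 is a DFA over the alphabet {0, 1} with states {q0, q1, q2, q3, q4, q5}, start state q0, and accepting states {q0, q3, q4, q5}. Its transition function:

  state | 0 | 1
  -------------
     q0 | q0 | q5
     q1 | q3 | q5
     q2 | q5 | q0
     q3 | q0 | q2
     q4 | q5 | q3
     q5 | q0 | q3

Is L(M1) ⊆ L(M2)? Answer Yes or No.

The string 111 is in L(M1) but not in L(M2).
So L(M1) ⊄ L(M2).

No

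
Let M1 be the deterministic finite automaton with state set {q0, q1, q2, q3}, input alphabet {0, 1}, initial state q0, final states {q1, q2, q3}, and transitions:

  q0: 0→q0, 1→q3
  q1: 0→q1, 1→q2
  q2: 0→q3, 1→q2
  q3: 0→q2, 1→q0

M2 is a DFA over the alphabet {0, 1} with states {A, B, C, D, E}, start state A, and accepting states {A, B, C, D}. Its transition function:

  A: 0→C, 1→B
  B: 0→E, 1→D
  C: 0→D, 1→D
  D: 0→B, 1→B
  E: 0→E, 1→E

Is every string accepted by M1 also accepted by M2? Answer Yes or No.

The string 10 is in L(M1) but not in L(M2).
So L(M1) ⊄ L(M2).

No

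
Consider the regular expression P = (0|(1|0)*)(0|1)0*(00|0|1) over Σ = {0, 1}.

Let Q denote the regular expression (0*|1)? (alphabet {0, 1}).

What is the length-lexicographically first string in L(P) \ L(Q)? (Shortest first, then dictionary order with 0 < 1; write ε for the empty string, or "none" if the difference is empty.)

The string 01 is accepted by P but not by Q.
No shorter string lies in the difference, and 01 is the lexicographically first length-2 string in L(P) \ L(Q).

01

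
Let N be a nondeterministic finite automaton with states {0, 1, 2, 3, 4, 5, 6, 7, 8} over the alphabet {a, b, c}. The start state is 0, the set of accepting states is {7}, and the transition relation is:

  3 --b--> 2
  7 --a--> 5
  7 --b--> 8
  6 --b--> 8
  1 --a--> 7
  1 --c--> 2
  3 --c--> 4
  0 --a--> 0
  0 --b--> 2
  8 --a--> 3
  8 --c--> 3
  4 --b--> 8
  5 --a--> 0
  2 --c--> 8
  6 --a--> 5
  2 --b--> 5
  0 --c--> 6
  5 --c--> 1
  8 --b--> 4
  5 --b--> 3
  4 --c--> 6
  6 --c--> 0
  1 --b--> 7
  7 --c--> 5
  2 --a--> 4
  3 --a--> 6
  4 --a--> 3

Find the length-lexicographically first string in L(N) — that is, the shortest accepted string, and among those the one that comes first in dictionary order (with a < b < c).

bbca

A breadth-first search from 0 reaches an accepting state first via the path 0 → 2 → 5 → 1 → 7 on input bbca.
No string of length < 4 is accepted (BFS exhausts all shorter strings without reaching an accepting state), and bbca is the lexicographically least accepting string of length 4.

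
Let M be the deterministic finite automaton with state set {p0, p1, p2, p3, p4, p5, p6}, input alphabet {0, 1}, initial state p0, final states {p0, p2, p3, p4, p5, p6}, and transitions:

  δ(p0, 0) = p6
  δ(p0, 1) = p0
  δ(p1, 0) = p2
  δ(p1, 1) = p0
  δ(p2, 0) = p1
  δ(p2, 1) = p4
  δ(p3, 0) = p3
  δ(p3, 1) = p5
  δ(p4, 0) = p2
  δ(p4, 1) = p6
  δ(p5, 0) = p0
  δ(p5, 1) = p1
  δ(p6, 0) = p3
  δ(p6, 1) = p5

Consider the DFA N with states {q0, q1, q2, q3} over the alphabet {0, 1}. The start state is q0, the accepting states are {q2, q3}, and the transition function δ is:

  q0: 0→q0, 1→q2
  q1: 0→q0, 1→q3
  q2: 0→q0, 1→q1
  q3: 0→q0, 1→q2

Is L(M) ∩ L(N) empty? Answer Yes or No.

The string 1 is accepted by both M and N.
Hence L(M) ∩ L(N) ≠ ∅.

No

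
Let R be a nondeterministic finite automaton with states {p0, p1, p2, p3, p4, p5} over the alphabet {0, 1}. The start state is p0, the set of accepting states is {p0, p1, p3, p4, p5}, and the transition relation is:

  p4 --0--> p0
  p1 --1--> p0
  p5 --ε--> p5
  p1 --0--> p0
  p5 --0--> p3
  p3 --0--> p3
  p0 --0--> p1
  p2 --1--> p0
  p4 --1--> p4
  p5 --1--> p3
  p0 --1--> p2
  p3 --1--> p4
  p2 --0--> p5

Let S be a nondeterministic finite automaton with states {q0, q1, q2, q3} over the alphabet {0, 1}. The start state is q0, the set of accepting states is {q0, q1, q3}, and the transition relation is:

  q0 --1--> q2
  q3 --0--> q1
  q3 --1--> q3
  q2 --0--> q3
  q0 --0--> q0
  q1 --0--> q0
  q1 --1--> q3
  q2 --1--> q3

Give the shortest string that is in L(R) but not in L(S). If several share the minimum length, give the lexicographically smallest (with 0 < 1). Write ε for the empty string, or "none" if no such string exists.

01

The string 01 is accepted by R but not by S.
No shorter string lies in the difference, and 01 is the lexicographically first length-2 string in L(R) \ L(S).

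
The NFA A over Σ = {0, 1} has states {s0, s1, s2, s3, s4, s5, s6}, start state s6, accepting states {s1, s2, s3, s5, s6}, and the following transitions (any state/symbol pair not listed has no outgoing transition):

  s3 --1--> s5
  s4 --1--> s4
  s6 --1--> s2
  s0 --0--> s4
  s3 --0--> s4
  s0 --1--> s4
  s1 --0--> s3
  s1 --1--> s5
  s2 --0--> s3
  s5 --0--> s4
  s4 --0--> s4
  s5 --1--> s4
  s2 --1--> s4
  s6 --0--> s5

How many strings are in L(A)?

5

The useful subgraph on states {s2, s3, s5, s6} is acyclic, so L(A) is finite; the longest accepting path visits 4 useful states, giving maximum string length 3.
Counting accepting paths from s6 by length: 1 of length 0, 2 of length 1, 1 of length 2, 1 of length 3. Total 5.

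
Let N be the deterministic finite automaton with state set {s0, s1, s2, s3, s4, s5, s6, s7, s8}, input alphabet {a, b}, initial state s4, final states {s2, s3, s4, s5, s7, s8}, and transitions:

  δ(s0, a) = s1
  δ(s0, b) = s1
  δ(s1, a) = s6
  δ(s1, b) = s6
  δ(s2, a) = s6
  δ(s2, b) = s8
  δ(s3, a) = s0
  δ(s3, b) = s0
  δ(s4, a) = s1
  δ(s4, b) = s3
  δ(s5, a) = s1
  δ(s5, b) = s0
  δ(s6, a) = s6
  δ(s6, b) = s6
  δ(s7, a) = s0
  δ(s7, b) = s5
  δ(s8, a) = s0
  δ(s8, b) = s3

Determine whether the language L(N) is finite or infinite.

finite

The useful states (reachable from s4 and able to reach an accepting state) are {s3, s4}.
Restricted to these states the transition graph has no cycle, so every accepting path has bounded length and L is finite.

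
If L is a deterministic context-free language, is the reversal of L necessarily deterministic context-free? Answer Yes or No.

L = {c bⁿaⁿ : n≥0} ∪ {d b²ⁿaⁿ : n≥0} is a DCFL: the first symbol tells a deterministic PDA whether to pop one or two b's per a. Its reversal Lᴿ = {aⁿbⁿ c : n≥0} ∪ {aⁿb²ⁿ d : n≥0} is not. DCFLs are closed under right quotient by regular languages, and Lᴿ/{c, d} = {aⁿbⁿ : n≥0} ∪ {aⁿb²ⁿ : n≥0} — the standard context-free language accepted by no deterministic PDA (intuitively the machine would have to commit to a b-to-a ratio before the distinguishing marker arrives; formally, a DPDA for it would have a single run on aⁿb²ⁿ, accepting after the prefix aⁿbⁿ and accepting again after n more b's; an ordinary PDA that simulates it on a's and b's and, at any moment when it is accepting, may switch to reading only a fresh letter e while feeding each e to the simulation as a b, would accept aⁱbʲeᵏ (k≥1) exactly when both aⁱbʲ and aⁱbʲ⁺ᵏ are in the language, i.e. its language intersected with the regular set a*b*e⁺ would be exactly {aⁿbⁿeⁿ : n≥1} — impossible, since context-free languages are closed under intersection with regular sets and {aⁿbⁿeⁿ} is not context-free). So Lᴿ cannot be a DCFL.

No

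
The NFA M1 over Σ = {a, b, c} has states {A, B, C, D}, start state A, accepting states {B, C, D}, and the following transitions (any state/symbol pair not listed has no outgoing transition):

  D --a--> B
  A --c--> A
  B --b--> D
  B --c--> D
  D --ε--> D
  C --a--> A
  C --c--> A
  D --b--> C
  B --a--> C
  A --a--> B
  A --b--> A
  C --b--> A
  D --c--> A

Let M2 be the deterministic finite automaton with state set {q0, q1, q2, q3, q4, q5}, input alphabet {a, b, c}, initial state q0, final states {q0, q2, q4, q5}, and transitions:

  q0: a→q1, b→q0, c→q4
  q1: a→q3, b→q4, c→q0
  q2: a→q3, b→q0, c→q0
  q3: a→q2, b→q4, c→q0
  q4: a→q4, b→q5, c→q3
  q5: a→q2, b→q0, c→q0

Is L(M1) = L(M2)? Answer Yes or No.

No

The string a is accepted by M1 but rejected by M2.
So L(M1) ≠ L(M2).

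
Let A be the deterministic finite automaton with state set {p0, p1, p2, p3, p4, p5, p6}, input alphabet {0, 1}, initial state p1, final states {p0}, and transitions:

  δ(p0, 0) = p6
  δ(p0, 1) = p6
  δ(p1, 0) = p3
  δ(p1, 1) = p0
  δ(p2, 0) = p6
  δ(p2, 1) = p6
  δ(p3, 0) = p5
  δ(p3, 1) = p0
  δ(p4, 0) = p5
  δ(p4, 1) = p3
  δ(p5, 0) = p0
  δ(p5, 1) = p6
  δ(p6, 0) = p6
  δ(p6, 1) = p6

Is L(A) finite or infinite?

The useful states (reachable from p1 and able to reach an accepting state) are {p0, p1, p3, p5}.
Restricted to these states the transition graph has no cycle, so every accepting path has bounded length and L is finite.

finite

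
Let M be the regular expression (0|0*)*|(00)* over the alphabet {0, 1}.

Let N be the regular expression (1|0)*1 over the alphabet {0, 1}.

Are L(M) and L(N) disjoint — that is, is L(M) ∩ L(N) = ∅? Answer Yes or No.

Yes

Converting the expression M to a DFA (subset construction, then merging equivalent states) gives the minimal DFA with states {m0, m1}, start state m0, accepting states {m0} and transitions m0: 0→m0, 1→m1; m1: 0→m1, 1→m1.
Converting the expression N to a DFA (subset construction, then merging equivalent states) gives the minimal DFA with states {n0, n1}, start state n0, accepting states {n1} and transitions n0: 0→n0, 1→n1; n1: 0→n0, 1→n1.
Exploring the product automaton M × N from the start pair (m0, n0), following both machines on each input symbol, reaches 3 state pairs: (m0, n0), (m1, n1), (m1, n0).
M accepts in {m0} and N accepts in {n1}; no reachable pair has both components accepting, so no string drives both machines to acceptance simultaneously and L(M) ∩ L(N) = ∅.
So no string is accepted by both, and the intersection is empty.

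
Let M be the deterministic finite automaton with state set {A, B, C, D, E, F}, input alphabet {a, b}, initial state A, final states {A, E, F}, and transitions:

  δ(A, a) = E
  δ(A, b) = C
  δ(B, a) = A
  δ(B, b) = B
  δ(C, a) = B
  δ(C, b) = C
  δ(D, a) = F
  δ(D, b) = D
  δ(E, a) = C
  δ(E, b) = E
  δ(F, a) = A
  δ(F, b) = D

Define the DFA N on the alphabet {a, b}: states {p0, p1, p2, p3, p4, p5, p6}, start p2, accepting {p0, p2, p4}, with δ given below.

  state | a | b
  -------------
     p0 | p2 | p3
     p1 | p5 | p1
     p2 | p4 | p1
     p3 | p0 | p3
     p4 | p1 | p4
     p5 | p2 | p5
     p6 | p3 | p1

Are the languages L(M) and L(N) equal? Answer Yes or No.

Exploring the product automaton M × N from the start pair (A, p2), following both machines on each input symbol, reaches 4 state pairs: (A, p2), (E, p4), (C, p1), (B, p5).
M accepts in {A, E, F} and N accepts in {p0, p2, p4}. In every reachable pair the two components are either both accepting — (A, p2), (E, p4) — or both non-accepting, so no string is accepted by exactly one of the machines: L(M) \ L(N) and L(N) \ L(M) are both empty.
Hence every string is accepted by M iff it is accepted by N, and the two languages coincide.

Yes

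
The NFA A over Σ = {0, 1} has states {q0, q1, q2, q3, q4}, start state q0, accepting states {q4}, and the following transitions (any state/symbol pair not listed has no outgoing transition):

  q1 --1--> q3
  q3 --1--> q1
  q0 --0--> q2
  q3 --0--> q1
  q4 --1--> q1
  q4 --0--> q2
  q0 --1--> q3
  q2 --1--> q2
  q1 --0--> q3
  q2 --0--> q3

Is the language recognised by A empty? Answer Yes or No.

The states reachable from the start state are {q0, q1, q2, q3}.
None of the accepting states {q4} is reachable, so no string is accepted and L(A) = ∅.

Yes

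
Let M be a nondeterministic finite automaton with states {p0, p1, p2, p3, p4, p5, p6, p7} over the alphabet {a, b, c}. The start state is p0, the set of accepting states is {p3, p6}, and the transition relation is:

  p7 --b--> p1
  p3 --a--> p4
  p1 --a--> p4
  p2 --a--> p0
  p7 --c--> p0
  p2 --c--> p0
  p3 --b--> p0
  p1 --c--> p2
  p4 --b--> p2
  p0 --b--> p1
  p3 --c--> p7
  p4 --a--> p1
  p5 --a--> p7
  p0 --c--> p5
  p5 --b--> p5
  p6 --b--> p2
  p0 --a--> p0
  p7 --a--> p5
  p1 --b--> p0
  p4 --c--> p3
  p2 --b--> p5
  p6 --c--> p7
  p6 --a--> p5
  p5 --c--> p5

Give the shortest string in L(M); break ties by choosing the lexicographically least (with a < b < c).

bac

A breadth-first search from p0 reaches an accepting state first via the path p0 → p1 → p4 → p3 on input bac.
No string of length < 3 is accepted (BFS exhausts all shorter strings without reaching an accepting state), and bac is the lexicographically least accepting string of length 3.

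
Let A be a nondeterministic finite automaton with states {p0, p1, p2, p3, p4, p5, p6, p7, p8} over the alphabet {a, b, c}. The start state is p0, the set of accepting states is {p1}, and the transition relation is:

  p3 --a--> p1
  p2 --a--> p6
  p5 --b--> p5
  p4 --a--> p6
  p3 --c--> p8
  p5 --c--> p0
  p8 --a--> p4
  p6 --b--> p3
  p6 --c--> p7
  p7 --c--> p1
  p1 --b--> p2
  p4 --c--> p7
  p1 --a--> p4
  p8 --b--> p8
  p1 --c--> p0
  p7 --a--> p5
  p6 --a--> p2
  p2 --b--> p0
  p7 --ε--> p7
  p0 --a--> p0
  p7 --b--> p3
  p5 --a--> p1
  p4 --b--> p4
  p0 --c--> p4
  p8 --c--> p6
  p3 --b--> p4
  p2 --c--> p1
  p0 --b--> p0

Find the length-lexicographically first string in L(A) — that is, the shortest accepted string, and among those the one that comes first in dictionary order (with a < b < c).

A breadth-first search from p0 reaches an accepting state first via the path p0 → p4 → p7 → p1 on input ccc.
No string of length < 3 is accepted (BFS exhausts all shorter strings without reaching an accepting state), and ccc is the lexicographically least accepting string of length 3.

ccc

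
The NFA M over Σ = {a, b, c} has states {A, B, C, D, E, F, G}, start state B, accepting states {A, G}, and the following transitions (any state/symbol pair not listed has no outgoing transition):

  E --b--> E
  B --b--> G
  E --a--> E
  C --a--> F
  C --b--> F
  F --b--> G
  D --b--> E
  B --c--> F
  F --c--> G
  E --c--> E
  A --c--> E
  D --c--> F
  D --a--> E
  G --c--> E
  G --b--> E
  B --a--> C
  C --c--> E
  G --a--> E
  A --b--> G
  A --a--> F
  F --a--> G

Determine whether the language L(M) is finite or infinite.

finite

The useful states (reachable from B and able to reach an accepting state) are {B, C, F, G}.
Restricted to these states the transition graph has no cycle, so every accepting path has bounded length and L is finite.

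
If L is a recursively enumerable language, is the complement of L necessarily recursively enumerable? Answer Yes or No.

If both L and its complement were r.e., running the two recognisers in parallel would decide L, so L would be recursive; but there are r.e. languages that are not recursive (e.g. the halting problem), and their complements are therefore not r.e.

No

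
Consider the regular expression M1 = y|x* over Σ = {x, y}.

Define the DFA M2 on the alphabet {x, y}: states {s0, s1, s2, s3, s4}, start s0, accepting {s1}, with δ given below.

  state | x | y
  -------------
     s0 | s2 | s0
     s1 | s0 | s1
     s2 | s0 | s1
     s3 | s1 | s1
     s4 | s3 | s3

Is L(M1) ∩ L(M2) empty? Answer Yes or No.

Yes

Converting the expression M1 to a DFA (subset construction, then merging equivalent states) gives the minimal DFA with states {r0, r1, r2, r3}, start state r0, accepting states {r0, r1, r2} and transitions r0: x→r1, y→r2; r1: x→r1, y→r3; r2: x→r3, y→r3; r3: x→r3, y→r3.
Exploring the product automaton M1 × M2 from the start pair (r0, s0), following both machines on each input symbol, reaches 7 state pairs: (r0, s0), (r1, s2), (r2, s0), (r1, s0), (r3, s1), (r3, s2), (r3, s0).
M1 accepts in {r0, r1, r2} and M2 accepts in {s1}; no reachable pair has both components accepting, so no string drives both machines to acceptance simultaneously and L(M1) ∩ L(M2) = ∅.
So no string is accepted by both, and the intersection is empty.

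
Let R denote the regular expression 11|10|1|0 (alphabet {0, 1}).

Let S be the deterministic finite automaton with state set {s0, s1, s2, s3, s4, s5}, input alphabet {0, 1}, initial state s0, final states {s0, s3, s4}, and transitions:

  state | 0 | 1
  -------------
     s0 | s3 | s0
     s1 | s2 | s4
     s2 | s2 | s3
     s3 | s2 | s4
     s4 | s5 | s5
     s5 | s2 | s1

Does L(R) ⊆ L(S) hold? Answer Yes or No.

Converting the expression R to a DFA (subset construction, then merging equivalent states) gives the minimal DFA with states {r0, r1, r2, r3}, start state r0, accepting states {r1, r2} and transitions r0: 0→r1, 1→r2; r1: 0→r3, 1→r3; r2: 0→r1, 1→r1; r3: 0→r3, 1→r3.
Exploring the product automaton R × S from the start pair (r0, s0), following both machines on each input symbol, reaches 10 state pairs: (r0, s0), (r1, s3), (r2, s0), (r3, s2), (r3, s4), (r1, s0), (r3, s3), (r3, s5), (r3, s0), (r3, s1).
R accepts in {r1, r2} and S accepts in {s0, s3, s4}. The reachable pairs whose R-component is accepting are (r1, s3), (r2, s0), (r1, s0); in each of them the S-component is accepting too, so the product for L(R) \ L(S) (R-component accepting, S-component rejecting) has no reachable accepting pair and the difference is empty.
Hence every string in L(R) is also in L(S).

Yes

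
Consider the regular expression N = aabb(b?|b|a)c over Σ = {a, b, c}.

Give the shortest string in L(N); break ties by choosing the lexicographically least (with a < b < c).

By inspection of the expression, no string of length less than 5 matches, and aabbc is the lexicographically first match of length 5.

aabbc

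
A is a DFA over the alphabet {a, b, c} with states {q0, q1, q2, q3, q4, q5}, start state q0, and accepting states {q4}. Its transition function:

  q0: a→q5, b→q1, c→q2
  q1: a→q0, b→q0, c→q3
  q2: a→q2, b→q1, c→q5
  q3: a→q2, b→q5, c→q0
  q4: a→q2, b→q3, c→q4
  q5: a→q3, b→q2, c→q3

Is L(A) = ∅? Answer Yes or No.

The states reachable from the start state are {q0, q1, q2, q3, q5}.
None of the accepting states {q4} is reachable, so no string is accepted and L(A) = ∅.

Yes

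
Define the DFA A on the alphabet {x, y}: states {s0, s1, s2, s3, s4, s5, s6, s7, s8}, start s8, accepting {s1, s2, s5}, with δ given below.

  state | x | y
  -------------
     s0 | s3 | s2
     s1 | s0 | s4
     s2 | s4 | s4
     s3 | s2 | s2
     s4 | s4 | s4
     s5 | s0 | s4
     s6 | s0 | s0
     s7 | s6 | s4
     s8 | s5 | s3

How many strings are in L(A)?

The useful subgraph on states {s0, s2, s3, s5, s8} is acyclic, so L(A) is finite; the longest accepting path visits 5 useful states, giving maximum string length 4.
Counting accepting paths from s8 by length: 1 of length 1, 2 of length 2, 1 of length 3, 2 of length 4. Total 6.

6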